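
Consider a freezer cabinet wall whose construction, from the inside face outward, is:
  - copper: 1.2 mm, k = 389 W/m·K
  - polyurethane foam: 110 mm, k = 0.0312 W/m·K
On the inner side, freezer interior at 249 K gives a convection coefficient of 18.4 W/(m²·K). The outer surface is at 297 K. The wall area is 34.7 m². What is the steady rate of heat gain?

Q ≈ 465 W

Treating each layer as a thermal resistance in series:
R_inner film = 1/(h_i·A) = 1/(18.4×34.7) = 0.001566 K/W
R_copper = L/(kA) = 0.0012/(389×34.7) = 8.89×10^-8 K/W
R_polyurethane foam = L/(kA) = 0.11/(0.0312×34.7) = 0.1016 K/W
R_total = 0.1032 K/W
Q = ΔT / R_total = 48 / 0.1032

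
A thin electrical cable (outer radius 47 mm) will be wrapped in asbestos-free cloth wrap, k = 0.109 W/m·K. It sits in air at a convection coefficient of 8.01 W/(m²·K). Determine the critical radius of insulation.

For a cylinder r_cr = k/h = 0.109/8.01
r_cr = 13.6 mm; since the bare radius (47 mm) is above r_cr, any added insulation will reduce heat loss.

r_cr ≈ 13.6 mm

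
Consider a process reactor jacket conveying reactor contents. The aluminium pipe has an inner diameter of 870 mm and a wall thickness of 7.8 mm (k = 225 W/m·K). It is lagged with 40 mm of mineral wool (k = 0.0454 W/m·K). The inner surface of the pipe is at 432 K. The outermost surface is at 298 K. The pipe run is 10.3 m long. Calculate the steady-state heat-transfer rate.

Radial resistances (cylindrical: R_cond = ln(r_o/r_i)/(2πkL), R_conv = 1/(h·2πrL)):
R_aluminium pipe wall = ln(442.8/435)/(2π×225×10.3) = 1.221×10^-6 K/W
R_mineral wool = ln(482.8/442.8)/(2π×0.0454×10.3) = 0.02944 K/W
R_total = 0.02944 K/W
Q = ΔT/R_total = 134/0.02944

Q ≈ 4550 W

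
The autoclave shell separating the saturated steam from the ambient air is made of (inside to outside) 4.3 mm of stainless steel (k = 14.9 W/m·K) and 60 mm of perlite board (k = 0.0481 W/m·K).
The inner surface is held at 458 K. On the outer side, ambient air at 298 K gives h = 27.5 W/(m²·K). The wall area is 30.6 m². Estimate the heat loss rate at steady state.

Series thermal resistances:
R_stainless steel = L/(kA) = 0.0043/(14.9×30.6) = 9.431×10^-6 K/W
R_perlite board = L/(kA) = 0.06/(0.0481×30.6) = 0.04076 K/W
R_outer film = 1/(h_o·A) = 1/(27.5×30.6) = 0.001188 K/W
R_total = 0.04196 K/W
Q = ΔT / R_total = 160 / 0.04196

Q ≈ 3810 W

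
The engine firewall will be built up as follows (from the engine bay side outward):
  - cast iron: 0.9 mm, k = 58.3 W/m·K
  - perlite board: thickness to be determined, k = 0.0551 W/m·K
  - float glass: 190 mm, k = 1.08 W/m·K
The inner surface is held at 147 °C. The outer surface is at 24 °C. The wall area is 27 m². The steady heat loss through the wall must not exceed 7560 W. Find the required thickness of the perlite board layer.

Series thermal resistances:
R_cast iron = L/(kA) = 0.0009/(58.3×27) = 5.718×10^-7 K/W
R_float glass = L/(kA) = 0.19/(1.08×27) = 0.006516 K/W
Sum of the known resistances R_other = 0.006516 K/W
Required total resistance R_tot = ΔT/Q_allow = 123/7560 = 0.01627 K/W
R_perlite board = R_tot − R_other = 0.009753 K/W
L = R·k·A = 0.009753×0.0551×27

L ≈ 14.5 mm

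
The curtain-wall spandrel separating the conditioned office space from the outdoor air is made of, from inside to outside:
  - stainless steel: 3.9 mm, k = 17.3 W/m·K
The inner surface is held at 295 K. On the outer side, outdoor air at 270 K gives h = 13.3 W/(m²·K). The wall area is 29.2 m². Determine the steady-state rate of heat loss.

Model the wall as resistances in series:
R_stainless steel = L/(kA) = 0.0039/(17.3×29.2) = 7.72×10^-6 K/W
R_outer film = 1/(h_o·A) = 1/(13.3×29.2) = 0.002575 K/W
R_total = 0.002583 K/W
Q = ΔT / R_total = 25 / 0.002583

Q ≈ 9680 W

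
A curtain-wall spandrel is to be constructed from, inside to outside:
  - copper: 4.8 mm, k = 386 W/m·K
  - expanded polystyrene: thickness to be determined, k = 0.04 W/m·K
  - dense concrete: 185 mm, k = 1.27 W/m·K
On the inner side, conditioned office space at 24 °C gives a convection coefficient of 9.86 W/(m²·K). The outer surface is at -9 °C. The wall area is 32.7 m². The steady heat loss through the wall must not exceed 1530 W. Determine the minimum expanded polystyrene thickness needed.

Treating each layer as a thermal resistance in series:
R_inner film = 1/(h_i·A) = 1/(9.86×32.7) = 0.003102 K/W
R_copper = L/(kA) = 0.0048/(386×32.7) = 3.803×10^-7 K/W
R_dense concrete = L/(kA) = 0.185/(1.27×32.7) = 0.004455 K/W
Sum of the known resistances R_other = 0.007557 K/W
Required total resistance R_tot = ΔT/Q_allow = 33/1530 = 0.02157 K/W
R_expanded polystyrene = R_tot − R_other = 0.01401 K/W
L = R·k·A = 0.01401×0.04×32.7

L ≈ 18.3 mm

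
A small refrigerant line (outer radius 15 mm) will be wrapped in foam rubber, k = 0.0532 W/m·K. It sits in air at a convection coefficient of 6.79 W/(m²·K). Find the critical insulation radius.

For a cylinder r_cr = k/h = 0.0532/6.79
r_cr = 7.84 mm; since the bare radius (15 mm) is above r_cr, any added insulation will reduce heat loss.

r_cr ≈ 7.84 mm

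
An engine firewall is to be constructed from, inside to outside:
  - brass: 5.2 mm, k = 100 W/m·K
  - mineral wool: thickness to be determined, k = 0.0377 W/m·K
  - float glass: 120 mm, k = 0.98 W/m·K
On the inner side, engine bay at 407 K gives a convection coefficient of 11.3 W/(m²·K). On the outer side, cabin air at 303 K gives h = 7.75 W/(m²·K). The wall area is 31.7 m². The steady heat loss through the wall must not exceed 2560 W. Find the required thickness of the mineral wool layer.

Series thermal resistances:
R_inner film = 1/(h_i·A) = 1/(11.3×31.7) = 0.002792 K/W
R_brass = L/(kA) = 0.0052/(100×31.7) = 1.64×10^-6 K/W
R_float glass = L/(kA) = 0.12/(0.98×31.7) = 0.003863 K/W
R_outer film = 1/(h_o·A) = 1/(7.75×31.7) = 0.00407 K/W
Sum of the known resistances R_other = 0.01073 K/W
Required total resistance R_tot = ΔT/Q_allow = 104/2560 = 0.04063 K/W
R_mineral wool = R_tot − R_other = 0.0299 K/W
L = R·k·A = 0.0299×0.0377×31.7

L ≈ 35.7 mm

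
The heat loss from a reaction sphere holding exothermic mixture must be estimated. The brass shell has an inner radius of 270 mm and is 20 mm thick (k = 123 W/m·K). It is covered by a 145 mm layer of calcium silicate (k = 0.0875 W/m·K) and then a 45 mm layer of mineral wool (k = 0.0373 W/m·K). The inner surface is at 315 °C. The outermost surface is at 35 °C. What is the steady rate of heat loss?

Radial (spherical) resistances in series:
R_brass shell = (1/0.27 − 1/0.29)/(4π×123) = 1.653×10^-4 K/W
R_calcium silicate = (1/0.29 − 1/0.435)/(4π×0.0875) = 1.045 K/W
R_mineral wool = (1/0.435 − 1/0.48)/(4π×0.0373) = 0.4598 K/W
R_total = 1.505 K/W
Q = ΔT/R_total = 280/1.505

Q ≈ 186 W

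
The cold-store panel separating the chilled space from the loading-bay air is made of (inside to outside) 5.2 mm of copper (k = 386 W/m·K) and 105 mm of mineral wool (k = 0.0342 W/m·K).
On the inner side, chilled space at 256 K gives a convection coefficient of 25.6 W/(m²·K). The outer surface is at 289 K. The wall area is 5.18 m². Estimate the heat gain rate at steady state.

Q ≈ 55 W

Series thermal resistances:
R_inner film = 1/(h_i·A) = 1/(25.6×5.18) = 0.007541 K/W
R_copper = L/(kA) = 0.0052/(386×5.18) = 2.601×10^-6 K/W
R_mineral wool = L/(kA) = 0.105/(0.0342×5.18) = 0.5927 K/W
R_total = 0.6002 K/W
Q = ΔT / R_total = 33 / 0.6002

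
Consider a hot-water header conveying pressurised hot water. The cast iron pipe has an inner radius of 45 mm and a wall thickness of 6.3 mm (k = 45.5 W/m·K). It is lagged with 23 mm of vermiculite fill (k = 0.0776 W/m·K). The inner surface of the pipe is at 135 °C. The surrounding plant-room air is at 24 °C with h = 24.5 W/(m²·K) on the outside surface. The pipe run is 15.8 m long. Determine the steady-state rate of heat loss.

Q ≈ 2070 W

Per-layer cylindrical resistances, series-summed:
R_cast iron pipe wall = ln(51.3/45)/(2π×45.5×15.8) = 2.901×10^-5 K/W
R_vermiculite fill = ln(74.3/51.3)/(2π×0.0776×15.8) = 0.04808 K/W
R_outer film = 1/(h_o·2πr_oL) = 1/(24.5×2π×0.0743×15.8) = 0.005534 K/W
R_total = 0.05365 K/W
Q = ΔT/R_total = 111/0.05365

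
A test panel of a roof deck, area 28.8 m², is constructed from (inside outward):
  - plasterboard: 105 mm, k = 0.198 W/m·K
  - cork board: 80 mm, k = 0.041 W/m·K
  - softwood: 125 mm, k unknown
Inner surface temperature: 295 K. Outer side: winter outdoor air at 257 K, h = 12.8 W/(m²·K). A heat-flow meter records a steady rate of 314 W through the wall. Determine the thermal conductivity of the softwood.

k ≈ 0.135 W/(m·K)

Thermal resistances in series:
R_plasterboard = L/(kA) = 0.105/(0.198×28.8) = 0.01841 K/W
R_cork board = L/(kA) = 0.08/(0.041×28.8) = 0.06775 K/W
R_outer film = 1/(h_o·A) = 1/(12.8×28.8) = 0.002713 K/W
Sum of known resistances R_other = 0.08888 K/W
Total R = ΔT/Q = 38/314 = 0.121 K/W
R_softwood = R_total − R_other = 0.03214 K/W
k = L/(R·A) = 0.125/(0.03214×28.8)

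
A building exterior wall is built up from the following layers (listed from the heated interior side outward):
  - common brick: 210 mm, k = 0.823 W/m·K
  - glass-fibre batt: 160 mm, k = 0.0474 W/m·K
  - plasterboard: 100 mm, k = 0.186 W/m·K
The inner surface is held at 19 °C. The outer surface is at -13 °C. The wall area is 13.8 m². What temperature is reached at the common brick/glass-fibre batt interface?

Model the wall as resistances in series:
R_common brick = L/(kA) = 0.21/(0.823×13.8) = 0.01849 K/W
R_glass-fibre batt = L/(kA) = 0.16/(0.0474×13.8) = 0.2446 K/W
R_plasterboard = L/(kA) = 0.1/(0.186×13.8) = 0.03896 K/W
R_total = 0.3021 K/W;  Q = ΔT/R_total = 32/0.3021 = 105.9 W
T_interface = T_inner − Q·ΣR(inner→interface) = 19 − 106×0.01849

T ≈ 17 °C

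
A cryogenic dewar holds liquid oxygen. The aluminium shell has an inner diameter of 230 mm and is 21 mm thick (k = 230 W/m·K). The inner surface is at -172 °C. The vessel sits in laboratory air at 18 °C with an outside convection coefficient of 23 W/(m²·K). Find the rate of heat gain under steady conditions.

For a spherical shell R = (1/r₁ − 1/r₂)/(4πk); film R = 1/(h·4πr²). In series:
R_aluminium shell = (1/0.115 − 1/0.136)/(4π×230) = 4.646×10^-4 K/W
R_outer film = 1/(h·4πr_o²) = 1/(23×4π×0.136²) = 0.1871 K/W
R_total = 0.1875 K/W
Q = ΔT/R_total = 190/0.1875

Q ≈ 1010 W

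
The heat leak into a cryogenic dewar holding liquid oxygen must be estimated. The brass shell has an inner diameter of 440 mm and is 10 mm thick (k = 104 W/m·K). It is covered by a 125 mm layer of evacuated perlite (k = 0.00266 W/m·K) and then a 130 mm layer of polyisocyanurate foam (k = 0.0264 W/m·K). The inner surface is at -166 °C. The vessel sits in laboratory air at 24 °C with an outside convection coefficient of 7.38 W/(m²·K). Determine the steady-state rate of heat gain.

Spherical conduction: R = (1/r_in − 1/r_out)/(4πk) per layer; series-sum.
R_brass shell = (1/0.22 − 1/0.23)/(4π×104) = 1.512×10^-4 K/W
R_evacuated perlite = (1/0.23 − 1/0.355)/(4π×0.00266) = 45.8 K/W
R_polyisocyanurate foam = (1/0.355 − 1/0.485)/(4π×0.0264) = 2.276 K/W
R_outer film = 1/(h·4πr_o²) = 1/(7.38×4π×0.485²) = 0.04584 K/W
R_total = 48.12 K/W
Q = ΔT/R_total = 190/48.12

Q ≈ 3.95 W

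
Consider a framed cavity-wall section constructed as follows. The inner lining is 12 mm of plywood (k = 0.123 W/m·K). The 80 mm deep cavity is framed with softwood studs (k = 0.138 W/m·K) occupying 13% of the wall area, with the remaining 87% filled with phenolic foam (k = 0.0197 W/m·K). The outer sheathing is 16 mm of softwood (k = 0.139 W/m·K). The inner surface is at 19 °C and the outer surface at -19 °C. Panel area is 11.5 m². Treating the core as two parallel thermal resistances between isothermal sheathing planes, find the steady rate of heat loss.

Q ≈ 175 W

Sheathing layers in series; stud and cavity paths in parallel between them.
R_inner = 0.012/(0.123×11.5) = 0.008484 K/W
R_stud  = 0.08/(0.138×0.13×11.5) = 0.3878 K/W
R_cav   = 0.08/(0.0197×0.87×11.5) = 0.4059 K/W
1/R_core = 1/R_stud + 1/R_cav → R_core = 0.1983 K/W
R_outer = 0.016/(0.139×11.5) = 0.01001 K/W
R_total = 0.2168 K/W
Q = ΔT/R_total = 38/0.2168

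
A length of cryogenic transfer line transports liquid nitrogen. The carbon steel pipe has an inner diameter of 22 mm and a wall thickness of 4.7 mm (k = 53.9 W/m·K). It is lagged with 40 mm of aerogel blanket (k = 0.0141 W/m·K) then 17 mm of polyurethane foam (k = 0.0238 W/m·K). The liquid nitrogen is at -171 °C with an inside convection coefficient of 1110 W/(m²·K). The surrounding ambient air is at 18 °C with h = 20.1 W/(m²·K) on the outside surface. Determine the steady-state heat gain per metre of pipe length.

Treating each annulus and film as a series resistance:
R_inner film = 1/(h_i·2πr₁L) = 1/(1110×2π×0.011×1) = 0.01303 K/W
R_carbon steel pipe wall = ln(15.7/11)/(2π×53.9×1) = 0.00105 K/W
R_aerogel blanket = ln(55.7/15.7)/(2π×0.0141×1) = 14.29 K/W
R_polyurethane foam = ln(72.7/55.7)/(2π×0.0238×1) = 1.781 K/W
R_outer film = 1/(h_o·2πr_oL) = 1/(20.1×2π×0.0727×1) = 0.1089 K/W
R_total = 16.2 K/W
Q = ΔT/R_total = 189/16.2

q′ ≈ 11.7 W/m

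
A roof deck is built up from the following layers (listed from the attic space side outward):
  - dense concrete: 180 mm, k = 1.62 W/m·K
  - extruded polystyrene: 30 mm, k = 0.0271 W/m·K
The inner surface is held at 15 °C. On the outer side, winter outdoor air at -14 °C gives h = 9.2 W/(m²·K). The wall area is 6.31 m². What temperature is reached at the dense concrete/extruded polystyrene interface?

T ≈ 12.6 °C

Thermal resistances in series:
R_dense concrete = L/(kA) = 0.18/(1.62×6.31) = 0.01761 K/W
R_extruded polystyrene = L/(kA) = 0.03/(0.0271×6.31) = 0.1754 K/W
R_outer film = 1/(h_o·A) = 1/(9.2×6.31) = 0.01723 K/W
R_total = 0.2103 K/W;  Q = ΔT/R_total = 29/0.2103 = 137.9 W
T_interface = T_inner − Q·ΣR(inner→interface) = 15 − 138×0.01761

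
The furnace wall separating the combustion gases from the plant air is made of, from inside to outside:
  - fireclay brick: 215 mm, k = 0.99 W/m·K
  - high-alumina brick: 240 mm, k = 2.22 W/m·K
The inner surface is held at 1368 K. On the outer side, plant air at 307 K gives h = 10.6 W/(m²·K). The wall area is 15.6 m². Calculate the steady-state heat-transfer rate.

Series thermal resistances:
R_fireclay brick = L/(kA) = 0.215/(0.99×15.6) = 0.01392 K/W
R_high-alumina brick = L/(kA) = 0.24/(2.22×15.6) = 0.00693 K/W
R_outer film = 1/(h_o·A) = 1/(10.6×15.6) = 0.006047 K/W
R_total = 0.0269 K/W
Q = ΔT / R_total = 1061 / 0.0269

Q ≈ 39400 W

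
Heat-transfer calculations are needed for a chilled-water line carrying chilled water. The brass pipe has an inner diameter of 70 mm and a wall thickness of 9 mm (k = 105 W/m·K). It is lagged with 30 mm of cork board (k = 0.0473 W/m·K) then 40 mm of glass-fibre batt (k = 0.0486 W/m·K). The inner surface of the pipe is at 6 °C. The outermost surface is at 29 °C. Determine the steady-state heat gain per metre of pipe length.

Per-layer cylindrical resistances, series-summed:
R_brass pipe wall = ln(44/35)/(2π×105×1) = 3.469×10^-4 K/W
R_cork board = ln(74/44)/(2π×0.0473×1) = 1.749 K/W
R_glass-fibre batt = ln(114/74)/(2π×0.0486×1) = 1.415 K/W
R_total = 3.165 K/W
Q = ΔT/R_total = 23/3.165

q′ ≈ 7.27 W/m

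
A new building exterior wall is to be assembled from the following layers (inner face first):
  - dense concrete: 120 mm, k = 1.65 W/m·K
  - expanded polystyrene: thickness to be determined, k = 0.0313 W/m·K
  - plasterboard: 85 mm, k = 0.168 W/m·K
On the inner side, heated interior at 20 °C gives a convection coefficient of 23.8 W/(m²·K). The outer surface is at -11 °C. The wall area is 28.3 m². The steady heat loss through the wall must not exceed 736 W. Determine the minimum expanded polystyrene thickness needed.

L ≈ 17.9 mm

Series thermal resistances:
R_inner film = 1/(h_i·A) = 1/(23.8×28.3) = 0.001485 K/W
R_dense concrete = L/(kA) = 0.12/(1.65×28.3) = 0.00257 K/W
R_plasterboard = L/(kA) = 0.085/(0.168×28.3) = 0.01788 K/W
Sum of the known resistances R_other = 0.02193 K/W
Required total resistance R_tot = ΔT/Q_allow = 31/736 = 0.04212 K/W
R_expanded polystyrene = R_tot − R_other = 0.02019 K/W
L = R·k·A = 0.02019×0.0313×28.3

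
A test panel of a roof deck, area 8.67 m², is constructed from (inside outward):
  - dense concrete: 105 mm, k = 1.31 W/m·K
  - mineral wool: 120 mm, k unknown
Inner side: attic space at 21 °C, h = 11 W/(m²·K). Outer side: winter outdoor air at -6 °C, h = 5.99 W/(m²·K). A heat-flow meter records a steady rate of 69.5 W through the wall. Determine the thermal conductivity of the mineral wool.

Treating each layer as a thermal resistance in series:
R_inner film = 1/(h_i·A) = 1/(11×8.67) = 0.01049 K/W
R_dense concrete = L/(kA) = 0.105/(1.31×8.67) = 0.009245 K/W
R_outer film = 1/(h_o·A) = 1/(5.99×8.67) = 0.01926 K/W
Sum of known resistances R_other = 0.03899 K/W
Total R = ΔT/Q = 27/69.5 = 0.3885 K/W
R_mineral wool = R_total − R_other = 0.3495 K/W
k = L/(R·A) = 0.12/(0.3495×8.67)

k ≈ 0.0396 W/(m·K)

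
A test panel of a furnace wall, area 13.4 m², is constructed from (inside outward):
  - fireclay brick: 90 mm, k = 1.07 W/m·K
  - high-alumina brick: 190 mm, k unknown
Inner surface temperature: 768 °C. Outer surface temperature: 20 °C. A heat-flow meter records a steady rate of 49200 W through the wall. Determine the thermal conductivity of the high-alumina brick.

Thermal resistances in series:
R_fireclay brick = L/(kA) = 0.09/(1.07×13.4) = 0.006277 K/W
Sum of known resistances R_other = 0.006277 K/W
Total R = ΔT/Q = 748/49200 = 0.0152 K/W
R_high-alumina brick = R_total − R_other = 0.008926 K/W
k = L/(R·A) = 0.19/(0.008926×13.4)

k ≈ 1.59 W/(m·K)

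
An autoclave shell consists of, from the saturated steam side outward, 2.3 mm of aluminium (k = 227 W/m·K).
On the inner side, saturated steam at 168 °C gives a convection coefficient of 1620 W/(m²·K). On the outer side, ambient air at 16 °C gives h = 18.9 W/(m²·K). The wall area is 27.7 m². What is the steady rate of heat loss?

Q ≈ 78600 W

Thermal resistances in series:
R_inner film = 1/(h_i·A) = 1/(1620×27.7) = 2.228×10^-5 K/W
R_aluminium = L/(kA) = 0.0023/(227×27.7) = 3.658×10^-7 K/W
R_outer film = 1/(h_o·A) = 1/(18.9×27.7) = 0.00191 K/W
R_total = 0.001933 K/W
Q = ΔT / R_total = 152 / 0.001933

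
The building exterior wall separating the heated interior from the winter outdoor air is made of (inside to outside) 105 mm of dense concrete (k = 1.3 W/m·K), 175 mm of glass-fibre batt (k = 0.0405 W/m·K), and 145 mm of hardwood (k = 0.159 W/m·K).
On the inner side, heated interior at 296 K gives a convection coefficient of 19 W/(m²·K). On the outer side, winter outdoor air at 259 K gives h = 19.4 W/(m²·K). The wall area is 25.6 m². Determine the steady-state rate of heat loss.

Model the wall as resistances in series:
R_inner film = 1/(h_i·A) = 1/(19×25.6) = 0.002056 K/W
R_dense concrete = L/(kA) = 0.105/(1.3×25.6) = 0.003155 K/W
R_glass-fibre batt = L/(kA) = 0.175/(0.0405×25.6) = 0.1688 K/W
R_hardwood = L/(kA) = 0.145/(0.159×25.6) = 0.03562 K/W
R_outer film = 1/(h_o·A) = 1/(19.4×25.6) = 0.002014 K/W
R_total = 0.2116 K/W
Q = ΔT / R_total = 37 / 0.2116

Q ≈ 175 W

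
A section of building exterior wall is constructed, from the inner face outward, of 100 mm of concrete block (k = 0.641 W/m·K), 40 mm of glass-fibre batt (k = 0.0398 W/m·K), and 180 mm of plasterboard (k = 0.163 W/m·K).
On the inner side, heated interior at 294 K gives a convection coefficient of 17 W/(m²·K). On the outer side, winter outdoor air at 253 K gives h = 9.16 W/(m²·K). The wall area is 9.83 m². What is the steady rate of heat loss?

Q ≈ 166 W

Series thermal resistances:
R_inner film = 1/(h_i·A) = 1/(17×9.83) = 0.005984 K/W
R_concrete block = L/(kA) = 0.1/(0.641×9.83) = 0.01587 K/W
R_glass-fibre batt = L/(kA) = 0.04/(0.0398×9.83) = 0.1022 K/W
R_plasterboard = L/(kA) = 0.18/(0.163×9.83) = 0.1123 K/W
R_outer film = 1/(h_o·A) = 1/(9.16×9.83) = 0.01111 K/W
R_total = 0.2475 K/W
Q = ΔT / R_total = 41 / 0.2475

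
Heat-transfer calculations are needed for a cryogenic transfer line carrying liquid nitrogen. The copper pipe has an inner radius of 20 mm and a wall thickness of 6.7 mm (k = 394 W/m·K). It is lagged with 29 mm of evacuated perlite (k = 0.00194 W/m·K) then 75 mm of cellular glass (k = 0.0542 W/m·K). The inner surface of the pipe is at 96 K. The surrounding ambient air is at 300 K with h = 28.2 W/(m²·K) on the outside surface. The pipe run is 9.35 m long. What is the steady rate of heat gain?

Q ≈ 30.3 W

Radial resistances (cylindrical: R_cond = ln(r_o/r_i)/(2πkL), R_conv = 1/(h·2πrL)):
R_copper pipe wall = ln(26.7/20)/(2π×394×9.35) = 1.248×10^-5 K/W
R_evacuated perlite = ln(55.7/26.7)/(2π×0.00194×9.35) = 6.452 K/W
R_cellular glass = ln(130.7/55.7)/(2π×0.0542×9.35) = 0.2679 K/W
R_outer film = 1/(h_o·2πr_oL) = 1/(28.2×2π×0.1307×9.35) = 0.004618 K/W
R_total = 6.724 K/W
Q = ΔT/R_total = 204/6.724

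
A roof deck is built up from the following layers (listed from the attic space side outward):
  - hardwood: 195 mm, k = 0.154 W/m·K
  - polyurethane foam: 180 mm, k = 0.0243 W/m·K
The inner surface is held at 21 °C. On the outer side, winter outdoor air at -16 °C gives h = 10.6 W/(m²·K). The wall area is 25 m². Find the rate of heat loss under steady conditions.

Model the wall as resistances in series:
R_hardwood = L/(kA) = 0.195/(0.154×25) = 0.05065 K/W
R_polyurethane foam = L/(kA) = 0.18/(0.0243×25) = 0.2963 K/W
R_outer film = 1/(h_o·A) = 1/(10.6×25) = 0.003774 K/W
R_total = 0.3507 K/W
Q = ΔT / R_total = 37 / 0.3507

Q ≈ 105 W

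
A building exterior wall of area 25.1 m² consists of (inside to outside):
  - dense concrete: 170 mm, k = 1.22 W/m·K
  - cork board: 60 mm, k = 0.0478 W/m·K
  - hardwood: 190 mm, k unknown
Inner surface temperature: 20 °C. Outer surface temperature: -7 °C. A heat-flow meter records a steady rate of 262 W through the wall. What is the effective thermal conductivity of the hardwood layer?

Model the wall as resistances in series:
R_dense concrete = L/(kA) = 0.17/(1.22×25.1) = 0.005552 K/W
R_cork board = L/(kA) = 0.06/(0.0478×25.1) = 0.05001 K/W
Sum of known resistances R_other = 0.05556 K/W
Total R = ΔT/Q = 27/262 = 0.1031 K/W
R_hardwood = R_total − R_other = 0.04749 K/W
k = L/(R·A) = 0.19/(0.04749×25.1)

k ≈ 0.159 W/(m·K)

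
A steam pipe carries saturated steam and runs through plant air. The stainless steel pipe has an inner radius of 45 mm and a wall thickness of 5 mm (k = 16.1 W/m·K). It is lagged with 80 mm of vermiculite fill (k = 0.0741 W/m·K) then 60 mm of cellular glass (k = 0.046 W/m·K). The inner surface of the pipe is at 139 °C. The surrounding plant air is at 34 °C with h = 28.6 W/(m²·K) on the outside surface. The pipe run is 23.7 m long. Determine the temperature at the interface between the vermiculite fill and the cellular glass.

T ≈ 75.5 °C

Cylindrical conduction, so R = ln(r₂/r₁)/(2πkL) per layer, in series:
R_stainless steel pipe wall = ln(50/45)/(2π×16.1×23.7) = 4.395×10^-5 K/W
R_vermiculite fill = ln(130/50)/(2π×0.0741×23.7) = 0.08659 K/W
R_cellular glass = ln(190/130)/(2π×0.046×23.7) = 0.0554 K/W
R_outer film = 1/(h_o·2πr_oL) = 1/(28.6×2π×0.19×23.7) = 0.001236 K/W
R_total = 0.1433 K/W
Q = ΔT/R_total = 105/0.1433
Q = 733 W
T_interface = T_inner − Q·ΣR(inner→interface) = 139 − 733×0.08664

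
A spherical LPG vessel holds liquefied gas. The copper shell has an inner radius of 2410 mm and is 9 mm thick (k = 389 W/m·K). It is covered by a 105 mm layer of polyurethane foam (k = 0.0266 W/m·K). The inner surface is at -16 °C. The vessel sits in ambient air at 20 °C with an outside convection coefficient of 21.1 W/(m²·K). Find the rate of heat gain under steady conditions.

Q ≈ 692 W

Spherical conduction: R = (1/r_in − 1/r_out)/(4πk) per layer; series-sum.
R_copper shell = (1/2.41 − 1/2.419)/(4π×389) = 3.158×10^-7 K/W
R_polyurethane foam = (1/2.419 − 1/2.524)/(4π×0.0266) = 0.05145 K/W
R_outer film = 1/(h·4πr_o²) = 1/(21.1×4π×2.524²) = 5.92×10^-4 K/W
R_total = 0.05204 K/W
Q = ΔT/R_total = 36/0.05204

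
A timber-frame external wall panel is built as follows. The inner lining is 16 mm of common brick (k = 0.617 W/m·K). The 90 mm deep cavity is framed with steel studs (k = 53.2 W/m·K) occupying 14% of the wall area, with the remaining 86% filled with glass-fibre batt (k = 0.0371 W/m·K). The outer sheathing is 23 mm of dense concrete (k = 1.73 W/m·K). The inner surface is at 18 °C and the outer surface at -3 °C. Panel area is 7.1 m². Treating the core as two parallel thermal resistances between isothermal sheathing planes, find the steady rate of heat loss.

Sheathing layers in series; stud and cavity paths in parallel between them.
R_inner = 0.016/(0.617×7.1) = 0.003652 K/W
R_stud  = 0.09/(53.2×0.14×7.1) = 0.001702 K/W
R_cav   = 0.09/(0.0371×0.86×7.1) = 0.3973 K/W
1/R_core = 1/R_stud + 1/R_cav → R_core = 0.001695 K/W
R_outer = 0.023/(1.73×7.1) = 0.001873 K/W
R_total = 0.00722 K/W
Q = ΔT/R_total = 21/0.00722

Q ≈ 2910 W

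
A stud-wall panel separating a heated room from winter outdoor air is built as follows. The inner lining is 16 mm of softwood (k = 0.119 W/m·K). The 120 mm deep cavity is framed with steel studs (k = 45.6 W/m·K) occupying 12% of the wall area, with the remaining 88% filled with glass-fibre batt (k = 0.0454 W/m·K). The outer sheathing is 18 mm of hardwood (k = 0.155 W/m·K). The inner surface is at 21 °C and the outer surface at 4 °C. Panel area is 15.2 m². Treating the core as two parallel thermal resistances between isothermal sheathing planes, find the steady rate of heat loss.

Sheathing layers in series; stud and cavity paths in parallel between them.
R_inner = 0.016/(0.119×15.2) = 0.008846 K/W
R_stud  = 0.12/(45.6×0.12×15.2) = 0.001443 K/W
R_cav   = 0.12/(0.0454×0.88×15.2) = 0.1976 K/W
1/R_core = 1/R_stud + 1/R_cav → R_core = 0.001432 K/W
R_outer = 0.018/(0.155×15.2) = 0.00764 K/W
R_total = 0.01792 K/W
Q = ΔT/R_total = 17/0.01792

Q ≈ 949 W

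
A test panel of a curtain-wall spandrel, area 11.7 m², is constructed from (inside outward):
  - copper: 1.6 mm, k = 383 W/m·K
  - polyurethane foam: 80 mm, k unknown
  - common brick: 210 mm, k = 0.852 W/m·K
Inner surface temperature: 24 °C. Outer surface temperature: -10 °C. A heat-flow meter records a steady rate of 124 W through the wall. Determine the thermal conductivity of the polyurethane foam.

Series thermal resistances:
R_copper = L/(kA) = 0.0016/(383×11.7) = 3.571×10^-7 K/W
R_common brick = L/(kA) = 0.21/(0.852×11.7) = 0.02107 K/W
Sum of known resistances R_other = 0.02107 K/W
Total R = ΔT/Q = 34/124 = 0.2742 K/W
R_polyurethane foam = R_total − R_other = 0.2531 K/W
k = L/(R·A) = 0.08/(0.2531×11.7)

k ≈ 0.027 W/(m·K)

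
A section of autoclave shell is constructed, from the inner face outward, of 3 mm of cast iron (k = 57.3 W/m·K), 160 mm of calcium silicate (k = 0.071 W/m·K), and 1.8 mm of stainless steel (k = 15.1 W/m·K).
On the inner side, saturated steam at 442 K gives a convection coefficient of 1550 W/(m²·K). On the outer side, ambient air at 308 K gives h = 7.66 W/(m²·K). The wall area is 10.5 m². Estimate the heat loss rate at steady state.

Q ≈ 590 W

Using the resistance-network approach (series):
R_inner film = 1/(h_i·A) = 1/(1550×10.5) = 6.144×10^-5 K/W
R_cast iron = L/(kA) = 0.003/(57.3×10.5) = 4.986×10^-6 K/W
R_calcium silicate = L/(kA) = 0.16/(0.071×10.5) = 0.2146 K/W
R_stainless steel = L/(kA) = 0.0018/(15.1×10.5) = 1.135×10^-5 K/W
R_outer film = 1/(h_o·A) = 1/(7.66×10.5) = 0.01243 K/W
R_total = 0.2271 K/W
Q = ΔT / R_total = 134 / 0.2271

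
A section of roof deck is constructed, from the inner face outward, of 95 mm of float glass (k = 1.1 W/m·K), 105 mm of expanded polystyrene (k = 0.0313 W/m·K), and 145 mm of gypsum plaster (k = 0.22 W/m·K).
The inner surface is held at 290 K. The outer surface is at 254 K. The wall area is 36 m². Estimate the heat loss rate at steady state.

Series thermal resistances:
R_float glass = L/(kA) = 0.095/(1.1×36) = 0.002399 K/W
R_expanded polystyrene = L/(kA) = 0.105/(0.0313×36) = 0.09318 K/W
R_gypsum plaster = L/(kA) = 0.145/(0.22×36) = 0.01831 K/W
R_total = 0.1139 K/W
Q = ΔT / R_total = 36 / 0.1139

Q ≈ 316 W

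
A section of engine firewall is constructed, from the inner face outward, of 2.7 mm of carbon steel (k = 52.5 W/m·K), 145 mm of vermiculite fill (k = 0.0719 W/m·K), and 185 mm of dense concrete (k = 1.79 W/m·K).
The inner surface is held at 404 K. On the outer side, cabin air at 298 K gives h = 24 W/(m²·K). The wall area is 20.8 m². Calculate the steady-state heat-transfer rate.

Q ≈ 1020 W

Treating each layer as a thermal resistance in series:
R_carbon steel = L/(kA) = 0.0027/(52.5×20.8) = 2.473×10^-6 K/W
R_vermiculite fill = L/(kA) = 0.145/(0.0719×20.8) = 0.09696 K/W
R_dense concrete = L/(kA) = 0.185/(1.79×20.8) = 0.004969 K/W
R_outer film = 1/(h_o·A) = 1/(24×20.8) = 0.002003 K/W
R_total = 0.1039 K/W
Q = ΔT / R_total = 106 / 0.1039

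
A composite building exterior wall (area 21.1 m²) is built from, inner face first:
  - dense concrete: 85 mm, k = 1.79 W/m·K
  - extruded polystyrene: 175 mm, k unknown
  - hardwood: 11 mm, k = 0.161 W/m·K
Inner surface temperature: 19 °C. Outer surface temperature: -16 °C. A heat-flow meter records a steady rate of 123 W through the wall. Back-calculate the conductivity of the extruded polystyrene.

Series thermal resistances:
R_dense concrete = L/(kA) = 0.085/(1.79×21.1) = 0.002251 K/W
R_hardwood = L/(kA) = 0.011/(0.161×21.1) = 0.003238 K/W
Sum of known resistances R_other = 0.005489 K/W
Total R = ΔT/Q = 35/123 = 0.2846 K/W
R_extruded polystyrene = R_total − R_other = 0.2791 K/W
k = L/(R·A) = 0.175/(0.2791×21.1)

k ≈ 0.0297 W/(m·K)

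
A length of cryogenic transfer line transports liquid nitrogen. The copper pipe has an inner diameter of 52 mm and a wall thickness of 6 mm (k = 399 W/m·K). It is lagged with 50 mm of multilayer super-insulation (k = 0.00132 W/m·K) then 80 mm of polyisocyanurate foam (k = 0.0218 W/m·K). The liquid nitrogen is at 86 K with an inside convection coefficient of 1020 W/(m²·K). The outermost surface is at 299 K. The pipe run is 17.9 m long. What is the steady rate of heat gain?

Q ≈ 32.2 W

For a radial system each layer contributes R = ln(r_out/r_in)/(2πkL); films add R = 1/(hA).
R_inner film = 1/(h_i·2πr₁L) = 1/(1020×2π×0.026×17.9) = 3.353×10^-4 K/W
R_copper pipe wall = ln(32/26)/(2π×399×17.9) = 4.627×10^-6 K/W
R_multilayer super-insulation = ln(82/32)/(2π×0.00132×17.9) = 6.338 K/W
R_polyisocyanurate foam = ln(162/82)/(2π×0.0218×17.9) = 0.2777 K/W
R_total = 6.616 K/W
Q = ΔT/R_total = 213/6.616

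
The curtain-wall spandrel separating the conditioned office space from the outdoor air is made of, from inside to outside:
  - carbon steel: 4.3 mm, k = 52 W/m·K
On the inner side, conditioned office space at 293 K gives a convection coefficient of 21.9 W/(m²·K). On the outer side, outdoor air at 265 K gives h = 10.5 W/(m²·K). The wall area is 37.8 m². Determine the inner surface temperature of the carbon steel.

Using the resistance-network approach (series):
R_inner film = 1/(h_i·A) = 1/(21.9×37.8) = 0.001208 K/W
R_carbon steel = L/(kA) = 0.0043/(52×37.8) = 2.188×10^-6 K/W
R_outer film = 1/(h_o·A) = 1/(10.5×37.8) = 0.00252 K/W
R_total = 0.00373 K/W;  Q = ΔT/R_total = 28/0.00373 = 7507 W
T_interface = T_inner − Q·ΣR(inner→interface) = 293 − 7510×0.001208

T ≈ 284 K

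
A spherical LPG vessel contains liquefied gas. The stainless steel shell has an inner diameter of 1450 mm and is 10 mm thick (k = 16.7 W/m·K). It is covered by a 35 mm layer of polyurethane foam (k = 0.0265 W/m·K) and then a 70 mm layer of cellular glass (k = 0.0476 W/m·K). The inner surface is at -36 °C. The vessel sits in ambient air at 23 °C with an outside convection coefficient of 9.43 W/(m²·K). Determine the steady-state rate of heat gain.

Radial (spherical) resistances in series:
R_stainless steel shell = (1/0.725 − 1/0.735)/(4π×16.7) = 8.942×10^-5 K/W
R_polyurethane foam = (1/0.735 − 1/0.77)/(4π×0.0265) = 0.1857 K/W
R_cellular glass = (1/0.77 − 1/0.84)/(4π×0.0476) = 0.1809 K/W
R_outer film = 1/(h·4πr_o²) = 1/(9.43×4π×0.84²) = 0.01196 K/W
R_total = 0.3787 K/W
Q = ΔT/R_total = 59/0.3787

Q ≈ 156 W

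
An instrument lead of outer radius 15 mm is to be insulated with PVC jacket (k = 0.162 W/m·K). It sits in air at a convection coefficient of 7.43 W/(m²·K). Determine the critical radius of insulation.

For a cylinder r_cr = k/h = 0.162/7.43
r_cr = 21.8 mm; since the bare radius (15 mm) is below r_cr, adding a thin layer of insulation will *increase* heat loss.

r_cr ≈ 21.8 mm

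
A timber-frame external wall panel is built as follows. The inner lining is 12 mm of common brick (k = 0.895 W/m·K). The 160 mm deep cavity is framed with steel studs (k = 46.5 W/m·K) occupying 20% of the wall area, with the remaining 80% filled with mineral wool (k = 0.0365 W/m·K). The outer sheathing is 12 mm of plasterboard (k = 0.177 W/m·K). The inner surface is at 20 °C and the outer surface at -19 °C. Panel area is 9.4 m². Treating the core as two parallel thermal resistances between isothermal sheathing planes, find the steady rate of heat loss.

Sheathing layers in series; stud and cavity paths in parallel between them.
R_inner = 0.012/(0.895×9.4) = 0.001426 K/W
R_stud  = 0.16/(46.5×0.2×9.4) = 0.00183 K/W
R_cav   = 0.16/(0.0365×0.8×9.4) = 0.5829 K/W
1/R_core = 1/R_stud + 1/R_cav → R_core = 0.001825 K/W
R_outer = 0.012/(0.177×9.4) = 0.007212 K/W
R_total = 0.01046 K/W
Q = ΔT/R_total = 39/0.01046

Q ≈ 3730 W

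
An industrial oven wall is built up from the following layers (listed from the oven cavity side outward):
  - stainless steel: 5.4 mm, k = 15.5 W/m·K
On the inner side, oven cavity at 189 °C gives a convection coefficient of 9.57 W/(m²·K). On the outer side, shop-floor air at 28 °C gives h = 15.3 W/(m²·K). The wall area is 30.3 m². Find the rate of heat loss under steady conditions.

Q ≈ 28700 W

Treating each layer as a thermal resistance in series:
R_inner film = 1/(h_i·A) = 1/(9.57×30.3) = 0.003449 K/W
R_stainless steel = L/(kA) = 0.0054/(15.5×30.3) = 1.15×10^-5 K/W
R_outer film = 1/(h_o·A) = 1/(15.3×30.3) = 0.002157 K/W
R_total = 0.005617 K/W
Q = ΔT / R_total = 161 / 0.005617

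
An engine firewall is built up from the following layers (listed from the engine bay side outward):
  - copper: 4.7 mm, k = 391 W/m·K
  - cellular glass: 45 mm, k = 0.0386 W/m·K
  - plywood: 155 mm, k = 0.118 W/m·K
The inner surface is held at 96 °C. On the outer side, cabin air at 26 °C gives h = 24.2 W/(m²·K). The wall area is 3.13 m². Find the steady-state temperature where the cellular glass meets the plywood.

T ≈ 63.6 °C

Series thermal resistances:
R_copper = L/(kA) = 0.0047/(391×3.13) = 3.84×10^-6 K/W
R_cellular glass = L/(kA) = 0.045/(0.0386×3.13) = 0.3725 K/W
R_plywood = L/(kA) = 0.155/(0.118×3.13) = 0.4197 K/W
R_outer film = 1/(h_o·A) = 1/(24.2×3.13) = 0.0132 K/W
R_total = 0.8053 K/W;  Q = ΔT/R_total = 70/0.8053 = 86.92 W
T_interface = T_inner − Q·ΣR(inner→interface) = 96 − 86.9×0.3725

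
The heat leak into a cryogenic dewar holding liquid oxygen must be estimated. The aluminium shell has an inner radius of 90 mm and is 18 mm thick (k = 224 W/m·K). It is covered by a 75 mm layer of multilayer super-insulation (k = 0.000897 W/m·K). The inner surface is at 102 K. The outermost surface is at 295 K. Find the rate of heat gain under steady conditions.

Q ≈ 0.573 W

Each spherical layer contributes R = (1/r_i − 1/r_o)/(4πk):
R_aluminium shell = (1/0.09 − 1/0.108)/(4π×224) = 6.579×10^-4 K/W
R_multilayer super-insulation = (1/0.108 − 1/0.183)/(4π×0.000897) = 336.7 K/W
R_total = 336.7 K/W
Q = ΔT/R_total = 193/336.7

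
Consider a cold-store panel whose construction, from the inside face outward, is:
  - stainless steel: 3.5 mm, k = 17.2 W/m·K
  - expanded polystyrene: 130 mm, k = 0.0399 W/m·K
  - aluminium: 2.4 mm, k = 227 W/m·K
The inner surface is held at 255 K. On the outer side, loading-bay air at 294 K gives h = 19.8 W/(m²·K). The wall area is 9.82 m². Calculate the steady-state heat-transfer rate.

Thermal resistances in series:
R_stainless steel = L/(kA) = 0.0035/(17.2×9.82) = 2.072×10^-5 K/W
R_expanded polystyrene = L/(kA) = 0.13/(0.0399×9.82) = 0.3318 K/W
R_aluminium = L/(kA) = 0.0024/(227×9.82) = 1.077×10^-6 K/W
R_outer film = 1/(h_o·A) = 1/(19.8×9.82) = 0.005143 K/W
R_total = 0.337 K/W
Q = ΔT / R_total = 39 / 0.337

Q ≈ 116 W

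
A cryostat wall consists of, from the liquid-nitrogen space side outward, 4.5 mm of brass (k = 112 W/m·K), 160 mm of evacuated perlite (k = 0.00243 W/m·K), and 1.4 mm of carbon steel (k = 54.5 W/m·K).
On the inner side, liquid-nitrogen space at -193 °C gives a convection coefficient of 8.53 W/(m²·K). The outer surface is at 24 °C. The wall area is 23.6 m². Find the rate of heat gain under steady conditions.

Using the resistance-network approach (series):
R_inner film = 1/(h_i·A) = 1/(8.53×23.6) = 0.004968 K/W
R_brass = L/(kA) = 0.0045/(112×23.6) = 1.702×10^-6 K/W
R_evacuated perlite = L/(kA) = 0.16/(0.00243×23.6) = 2.79 K/W
R_carbon steel = L/(kA) = 0.0014/(54.5×23.6) = 1.088×10^-6 K/W
R_total = 2.795 K/W
Q = ΔT / R_total = 217 / 2.795

Q ≈ 77.6 W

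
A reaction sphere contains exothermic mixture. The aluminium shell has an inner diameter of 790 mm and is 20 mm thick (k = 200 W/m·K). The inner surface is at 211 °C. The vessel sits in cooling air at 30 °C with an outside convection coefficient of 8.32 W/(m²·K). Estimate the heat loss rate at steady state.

Radial (spherical) resistances in series:
R_aluminium shell = (1/0.395 − 1/0.415)/(4π×200) = 4.855×10^-5 K/W
R_outer film = 1/(h·4πr_o²) = 1/(8.32×4π×0.415²) = 0.05554 K/W
R_total = 0.05558 K/W
Q = ΔT/R_total = 181/0.05558

Q ≈ 3260 W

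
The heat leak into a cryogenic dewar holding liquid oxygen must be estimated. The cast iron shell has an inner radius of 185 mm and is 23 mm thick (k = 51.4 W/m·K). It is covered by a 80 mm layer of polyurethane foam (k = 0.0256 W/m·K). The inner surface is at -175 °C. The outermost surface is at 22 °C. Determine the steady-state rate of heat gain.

Q ≈ 47.4 W

For a spherical shell R = (1/r₁ − 1/r₂)/(4πk); film R = 1/(h·4πr²). In series:
R_cast iron shell = (1/0.185 − 1/0.208)/(4π×51.4) = 9.254×10^-4 K/W
R_polyurethane foam = (1/0.208 − 1/0.288)/(4π×0.0256) = 4.151 K/W
R_total = 4.152 K/W
Q = ΔT/R_total = 197/4.152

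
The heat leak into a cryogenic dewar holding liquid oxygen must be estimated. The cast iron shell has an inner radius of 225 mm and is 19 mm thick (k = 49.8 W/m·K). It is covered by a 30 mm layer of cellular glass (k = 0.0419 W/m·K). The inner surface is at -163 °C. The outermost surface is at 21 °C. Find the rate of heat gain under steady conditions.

Spherical conduction: R = (1/r_in − 1/r_out)/(4πk) per layer; series-sum.
R_cast iron shell = (1/0.225 − 1/0.244)/(4π×49.8) = 5.53×10^-4 K/W
R_cellular glass = (1/0.244 − 1/0.274)/(4π×0.0419) = 0.8522 K/W
R_total = 0.8528 K/W
Q = ΔT/R_total = 184/0.8528

Q ≈ 216 W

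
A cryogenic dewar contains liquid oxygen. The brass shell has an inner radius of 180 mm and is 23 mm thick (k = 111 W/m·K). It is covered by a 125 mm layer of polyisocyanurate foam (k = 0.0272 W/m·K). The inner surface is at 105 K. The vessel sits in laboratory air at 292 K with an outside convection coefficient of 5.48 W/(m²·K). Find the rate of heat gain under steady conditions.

Radial (spherical) resistances in series:
R_brass shell = (1/0.18 − 1/0.203)/(4π×111) = 4.513×10^-4 K/W
R_polyisocyanurate foam = (1/0.203 − 1/0.328)/(4π×0.0272) = 5.492 K/W
R_outer film = 1/(h·4πr_o²) = 1/(5.48×4π×0.328²) = 0.135 K/W
R_total = 5.628 K/W
Q = ΔT/R_total = 187/5.628

Q ≈ 33.2 W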